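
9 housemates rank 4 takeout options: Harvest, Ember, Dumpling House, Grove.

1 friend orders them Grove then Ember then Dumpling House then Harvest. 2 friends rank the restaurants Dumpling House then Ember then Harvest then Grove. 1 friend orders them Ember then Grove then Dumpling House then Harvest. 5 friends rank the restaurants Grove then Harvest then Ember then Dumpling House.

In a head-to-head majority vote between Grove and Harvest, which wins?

Ballots ranking Grove above Harvest: 1 + 1 + 5 = 7.
Ballots ranking Harvest above Grove: 9 − 7 = 2.
Grove wins the head-to-head 7–2.

Grove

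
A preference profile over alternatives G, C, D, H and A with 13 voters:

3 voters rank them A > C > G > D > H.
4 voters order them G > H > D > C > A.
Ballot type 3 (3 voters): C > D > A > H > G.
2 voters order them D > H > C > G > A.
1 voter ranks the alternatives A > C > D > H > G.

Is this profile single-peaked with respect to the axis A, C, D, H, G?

Axis positions: A=1, C=2, D=3, H=4, G=5.
Ballot type 1: ranking walks positions 1-2-5-3-4; G is ranked above D even though D lies between G and the peak A on the axis — preferences dip and rise again. Not single-peaked.
Ballot type 2 (peak G at position 5): ranking walks positions 5-4-3-2-1, expanding outward from the peak — single-peaked.
Ballot type 3 (peak C at position 2): ranking walks positions 2-3-1-4-5, expanding outward from the peak — single-peaked.
Ballot type 4 (peak D at position 3): ranking walks positions 3-4-2-5-1, expanding outward from the peak — single-peaked.
Ballot type 5 (peak A at position 1): ranking walks positions 1-2-3-4-5, expanding outward from the peak — single-peaked.
Ballot type 1 violates single-peakedness, so the profile is not single-peaked on this axis.

no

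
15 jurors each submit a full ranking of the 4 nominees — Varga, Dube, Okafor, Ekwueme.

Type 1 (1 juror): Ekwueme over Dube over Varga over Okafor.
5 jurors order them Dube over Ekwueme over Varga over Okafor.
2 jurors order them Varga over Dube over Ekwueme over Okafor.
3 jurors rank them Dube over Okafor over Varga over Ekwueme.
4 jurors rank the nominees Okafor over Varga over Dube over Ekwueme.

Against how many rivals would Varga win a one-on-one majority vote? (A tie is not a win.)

Varga against each rival (15 jurors):
Varga vs Dube: Dube wins 9–6.
Varga–Okafor: Varga 8–7.
Varga vs Ekwueme: Varga wins 9–6.
Varga beats Okafor, Ekwueme; loses to Dube — 2 pairwise wins.

2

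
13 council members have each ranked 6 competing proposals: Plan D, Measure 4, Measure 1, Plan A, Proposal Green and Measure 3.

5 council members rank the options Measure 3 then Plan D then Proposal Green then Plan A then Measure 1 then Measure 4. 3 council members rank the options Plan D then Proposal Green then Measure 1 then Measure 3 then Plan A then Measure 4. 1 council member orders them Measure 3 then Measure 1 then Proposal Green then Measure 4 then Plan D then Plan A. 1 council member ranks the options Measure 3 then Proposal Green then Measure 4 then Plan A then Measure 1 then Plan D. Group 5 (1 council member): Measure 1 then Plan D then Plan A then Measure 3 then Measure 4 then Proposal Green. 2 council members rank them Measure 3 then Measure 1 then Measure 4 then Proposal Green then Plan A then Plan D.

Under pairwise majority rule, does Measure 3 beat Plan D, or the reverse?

Measure 3

Ballots ranking Measure 3 above Plan D: 5 + 1 + 1 + 2 = 9.
Ballots ranking Plan D above Measure 3: 13 − 9 = 4.
Measure 3 wins the head-to-head 9–4.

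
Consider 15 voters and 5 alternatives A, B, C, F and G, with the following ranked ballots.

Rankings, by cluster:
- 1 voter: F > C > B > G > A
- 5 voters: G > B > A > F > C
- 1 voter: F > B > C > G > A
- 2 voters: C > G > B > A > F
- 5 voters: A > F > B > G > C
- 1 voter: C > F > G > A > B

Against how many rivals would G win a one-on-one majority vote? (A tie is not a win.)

G against each rival (15 voters):
G vs A: G wins 10–5.
G vs B: 5+2+1 = 8 for G, 7 for B — G by 8–7.
G vs C: 5+5 = 10 for G, 5 for C — G by 10–5.
G–F: F 8–7.
G beats A, B, C; loses to F — 3 pairwise wins.

3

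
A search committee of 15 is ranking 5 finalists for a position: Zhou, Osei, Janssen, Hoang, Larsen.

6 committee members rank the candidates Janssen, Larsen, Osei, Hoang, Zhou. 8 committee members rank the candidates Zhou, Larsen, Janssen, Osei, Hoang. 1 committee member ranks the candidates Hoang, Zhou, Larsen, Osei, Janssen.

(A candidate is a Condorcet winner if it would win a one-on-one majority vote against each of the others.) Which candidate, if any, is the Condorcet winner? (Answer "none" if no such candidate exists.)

Check each pair by majority over 15 ballots:
Zhou vs Osei: Zhou wins 9–6.
Zhou vs Janssen: Zhou, 9–6.
Zhou vs Hoang: Zhou wins 8–7.
Zhou–Larsen: Zhou 9–6.
Osei–Janssen: Janssen 14–1.
Osei vs Hoang: Osei wins 14–1.
Osei–Larsen: Larsen 15–0.
Janssen vs Hoang: Janssen, 14–1.
Janssen vs Larsen: Larsen, 9–6.
Hoang vs Larsen: Larsen wins 14–1.
Only Zhou has no losses; Zhou is the Condorcet winner.

Zhou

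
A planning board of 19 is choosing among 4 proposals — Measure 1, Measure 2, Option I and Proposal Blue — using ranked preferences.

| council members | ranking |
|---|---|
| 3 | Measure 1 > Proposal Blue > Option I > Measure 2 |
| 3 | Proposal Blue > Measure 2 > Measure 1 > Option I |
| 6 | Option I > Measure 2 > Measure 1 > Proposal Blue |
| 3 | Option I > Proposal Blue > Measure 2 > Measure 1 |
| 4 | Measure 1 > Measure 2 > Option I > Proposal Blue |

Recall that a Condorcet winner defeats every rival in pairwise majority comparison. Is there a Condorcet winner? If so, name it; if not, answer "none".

Check each pair by majority over 19 ballots:
Measure 1 vs Measure 2: Measure 2 wins 12–7.
Measure 1 vs Option I: Measure 1 wins 10–9.
Measure 1 vs Proposal Blue: Measure 1 is ranked higher on 3+6+4 = 13 ballots, Proposal Blue on 6. Measure 1 wins 13–6.
Measure 2 vs Option I: Measure 2 is ranked higher on 3+4 = 7 ballots, Option I on 12. Option I wins 12–7.
Measure 2 vs Proposal Blue: Measure 2 is ranked higher on 6+4 = 10 ballots, Proposal Blue on 9. Measure 2 wins 10–9.
Option I–Proposal Blue: Option I 13–6.
Each option drops at least one matchup (Measure 1 loses to Measure 2; Measure 2 loses to Option I; Option I loses to Measure 1; Proposal Blue loses to Measure 1); the cycle Measure 1 > Option I > Measure 2 > Measure 1 rules out a Condorcet winner.

none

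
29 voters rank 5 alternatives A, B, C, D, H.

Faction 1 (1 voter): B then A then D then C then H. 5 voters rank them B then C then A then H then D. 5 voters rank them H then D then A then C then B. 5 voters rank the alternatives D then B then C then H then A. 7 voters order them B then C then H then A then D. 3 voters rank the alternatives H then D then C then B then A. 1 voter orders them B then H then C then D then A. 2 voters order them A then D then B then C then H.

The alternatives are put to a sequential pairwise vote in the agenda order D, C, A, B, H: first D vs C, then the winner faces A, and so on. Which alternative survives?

Round 1: D vs C — 16–13, D advances.
Round 2: D vs A — 14–15, A advances.
Round 3: A vs B — 7–22, B advances.
Round 4: B vs H — 21–8, B advances.
The agenda winner is B.

B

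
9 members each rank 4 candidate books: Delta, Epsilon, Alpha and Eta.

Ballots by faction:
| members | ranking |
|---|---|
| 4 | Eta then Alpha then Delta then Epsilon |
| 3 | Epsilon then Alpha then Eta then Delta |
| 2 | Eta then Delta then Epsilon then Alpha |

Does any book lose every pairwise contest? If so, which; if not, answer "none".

none

Pairwise majorities:
Delta vs Epsilon: 6 to 3, Delta.
Delta vs Alpha: 2 for Delta, 7 for Alpha — Alpha by 7–2.
Delta–Eta: Eta 9–0.
Epsilon vs Alpha: 3+2 = 5 for Epsilon, 4 for Alpha — Epsilon by 5–4.
Epsilon vs Eta: 3 for Epsilon, 6 for Eta — Eta by 6–3.
Alpha vs Eta: 3 to 6, Eta.
Each book has at least one pairwise win (Delta beats Epsilon; Epsilon beats Alpha; Alpha beats Delta; Eta beats Delta) — no Condorcet loser.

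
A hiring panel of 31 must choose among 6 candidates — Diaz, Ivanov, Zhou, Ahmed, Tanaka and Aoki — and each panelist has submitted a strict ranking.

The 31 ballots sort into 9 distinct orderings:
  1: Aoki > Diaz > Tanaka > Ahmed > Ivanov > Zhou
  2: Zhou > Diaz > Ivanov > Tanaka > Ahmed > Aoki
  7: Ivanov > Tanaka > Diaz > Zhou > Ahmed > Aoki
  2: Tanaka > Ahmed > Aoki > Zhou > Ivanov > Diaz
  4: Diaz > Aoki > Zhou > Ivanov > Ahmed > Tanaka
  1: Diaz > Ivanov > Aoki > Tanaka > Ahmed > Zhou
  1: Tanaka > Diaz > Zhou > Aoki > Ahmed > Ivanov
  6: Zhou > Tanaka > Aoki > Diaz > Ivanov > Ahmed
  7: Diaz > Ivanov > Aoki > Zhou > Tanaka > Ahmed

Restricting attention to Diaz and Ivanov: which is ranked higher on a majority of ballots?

Diaz

Ballots ranking Diaz above Ivanov: 1 + 2 + 4 + 1 + 1 + 6 + 7 = 22.
Ballots ranking Ivanov above Diaz: 31 − 22 = 9.
Diaz wins the head-to-head 22–9.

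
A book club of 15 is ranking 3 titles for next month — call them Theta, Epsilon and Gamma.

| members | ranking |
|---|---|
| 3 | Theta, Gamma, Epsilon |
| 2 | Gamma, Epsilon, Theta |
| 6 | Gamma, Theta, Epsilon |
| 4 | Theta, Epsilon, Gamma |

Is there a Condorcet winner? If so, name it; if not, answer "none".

Head-to-head results (15 members):
Theta vs Epsilon: 3+6+4 = 13 for Theta, 2 for Epsilon — Theta by 13–2.
Theta vs Gamma: 3+4 = 7 for Theta, 8 for Gamma — Gamma by 8–7.
Epsilon vs Gamma: 4 to 11, Gamma.
Only Gamma has no losses; Gamma is the Condorcet winner.

Gamma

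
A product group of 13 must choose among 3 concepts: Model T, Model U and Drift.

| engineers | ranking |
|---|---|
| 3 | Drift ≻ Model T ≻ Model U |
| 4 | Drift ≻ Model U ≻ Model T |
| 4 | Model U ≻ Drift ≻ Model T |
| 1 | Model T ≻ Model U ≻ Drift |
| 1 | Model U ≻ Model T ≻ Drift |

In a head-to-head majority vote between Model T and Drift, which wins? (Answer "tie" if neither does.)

Ballots ranking Model T above Drift: 1 + 1 = 2.
Ballots ranking Drift above Model T: 13 − 2 = 11.
Drift wins the head-to-head 11–2.

Drift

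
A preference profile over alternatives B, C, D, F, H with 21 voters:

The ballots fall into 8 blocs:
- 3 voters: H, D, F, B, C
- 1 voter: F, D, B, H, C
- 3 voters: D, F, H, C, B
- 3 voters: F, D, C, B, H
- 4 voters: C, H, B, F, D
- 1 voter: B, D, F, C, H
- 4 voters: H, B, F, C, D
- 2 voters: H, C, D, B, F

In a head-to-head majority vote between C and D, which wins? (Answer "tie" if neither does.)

D

Ballots ranking C above D: 4 + 4 + 2 = 10.
Ballots ranking D above C: 21 − 10 = 11.
D wins the head-to-head 11–10.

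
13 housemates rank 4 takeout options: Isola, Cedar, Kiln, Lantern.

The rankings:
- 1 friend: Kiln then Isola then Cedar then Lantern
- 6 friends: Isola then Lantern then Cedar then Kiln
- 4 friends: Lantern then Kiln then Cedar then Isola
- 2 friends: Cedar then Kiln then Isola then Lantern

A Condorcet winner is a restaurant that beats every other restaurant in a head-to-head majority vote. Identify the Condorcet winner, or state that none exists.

Head-to-head results (13 friends):
Isola vs Cedar: Isola wins 7–6.
Isola vs Kiln: 6 for Isola, 7 for Kiln — Kiln by 7–6.
Isola vs Lantern: Isola wins 9–4.
Cedar vs Kiln: Cedar, 8–5.
Cedar vs Lantern: Cedar preferred on 1+2 = 3 ballots; Lantern wins 10–3.
Kiln vs Lantern: Kiln is ranked higher on 1+2 = 3 ballots, Lantern on 10. Lantern wins 10–3.
No restaurant is unbeaten: Isola loses to Kiln; Cedar loses to Isola; Kiln loses to Cedar; Lantern loses to Isola. In particular Isola > Cedar > Kiln > Isola is a majority cycle — no Condorcet winner exists.

none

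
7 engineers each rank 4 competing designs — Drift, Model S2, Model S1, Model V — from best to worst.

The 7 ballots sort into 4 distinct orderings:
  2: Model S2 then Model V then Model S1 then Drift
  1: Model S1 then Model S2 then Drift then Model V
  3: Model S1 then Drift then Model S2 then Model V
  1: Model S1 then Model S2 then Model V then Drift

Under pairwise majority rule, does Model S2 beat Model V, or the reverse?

Ballots ranking Model S2 above Model V: 2 + 1 + 3 + 1 = 7.
Ballots ranking Model V above Model S2: 7 − 7 = 0.
Model S2 wins the head-to-head 7–0.

Model S2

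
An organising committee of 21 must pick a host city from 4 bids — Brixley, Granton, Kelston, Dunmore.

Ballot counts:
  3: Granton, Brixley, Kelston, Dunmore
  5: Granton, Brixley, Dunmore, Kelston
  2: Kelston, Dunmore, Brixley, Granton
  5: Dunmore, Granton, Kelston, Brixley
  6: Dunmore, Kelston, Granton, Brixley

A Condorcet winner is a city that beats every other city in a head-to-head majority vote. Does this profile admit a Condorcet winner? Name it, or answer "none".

Dunmore

Pairwise majorities:
Brixley vs Granton: Granton, 19–2.
Brixley vs Kelston: Kelston wins 13–8.
Brixley vs Dunmore: Dunmore, 13–8.
Granton vs Kelston: Granton wins 13–8.
Granton vs Dunmore: Dunmore, 13–8.
Kelston–Dunmore: Dunmore 16–5.
Dunmore beats each of Brixley, Granton, Kelston — Dunmore is the Condorcet winner.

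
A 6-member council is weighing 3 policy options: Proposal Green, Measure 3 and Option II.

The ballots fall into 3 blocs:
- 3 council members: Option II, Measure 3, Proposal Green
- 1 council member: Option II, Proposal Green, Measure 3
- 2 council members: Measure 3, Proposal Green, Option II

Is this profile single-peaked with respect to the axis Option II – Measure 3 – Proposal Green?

Axis positions: Option II=1, Measure 3=2, Proposal Green=3.
Bloc 1 (peak Option II at position 1): ranking walks positions 1-2-3, expanding outward from the peak — single-peaked.
Bloc 2: ranking walks positions 1-3-2; Proposal Green is ranked above Measure 3 even though Measure 3 lies between Proposal Green and the peak Option II on the axis — preferences dip and rise again. Not single-peaked.
Bloc 3 (peak Measure 3 at position 2): ranking walks positions 2-3-1, expanding outward from the peak — single-peaked.
Bloc 2 violates single-peakedness, so the profile is not single-peaked on this axis.

no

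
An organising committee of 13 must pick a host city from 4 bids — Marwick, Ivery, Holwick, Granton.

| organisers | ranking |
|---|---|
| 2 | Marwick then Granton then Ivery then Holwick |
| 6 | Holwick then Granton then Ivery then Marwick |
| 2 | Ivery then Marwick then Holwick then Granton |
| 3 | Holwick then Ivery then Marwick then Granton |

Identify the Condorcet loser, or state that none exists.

Pairwise majorities:
Marwick vs Ivery: Marwick preferred on 2 ballots; Ivery wins 11–2.
Marwick vs Holwick: Holwick, 9–4.
Marwick vs Granton: Marwick, 7–6.
Ivery–Holwick: Holwick 9–4.
Ivery vs Granton: Granton, 8–5.
Holwick vs Granton: Holwick, 11–2.
No city is winless: Marwick beats Granton; Ivery beats Marwick; Holwick beats Marwick; Granton beats Ivery. There is no Condorcet loser.

none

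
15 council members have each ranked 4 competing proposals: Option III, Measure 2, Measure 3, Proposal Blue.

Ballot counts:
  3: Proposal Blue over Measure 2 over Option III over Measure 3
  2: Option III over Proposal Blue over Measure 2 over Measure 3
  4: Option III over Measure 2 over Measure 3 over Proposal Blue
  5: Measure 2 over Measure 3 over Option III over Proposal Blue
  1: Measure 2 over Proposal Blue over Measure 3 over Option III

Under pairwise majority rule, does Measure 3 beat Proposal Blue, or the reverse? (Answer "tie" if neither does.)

Ballots ranking Measure 3 above Proposal Blue: 4 + 5 = 9.
Ballots ranking Proposal Blue above Measure 3: 15 − 9 = 6.
Measure 3 wins the head-to-head 9–6.

Measure 3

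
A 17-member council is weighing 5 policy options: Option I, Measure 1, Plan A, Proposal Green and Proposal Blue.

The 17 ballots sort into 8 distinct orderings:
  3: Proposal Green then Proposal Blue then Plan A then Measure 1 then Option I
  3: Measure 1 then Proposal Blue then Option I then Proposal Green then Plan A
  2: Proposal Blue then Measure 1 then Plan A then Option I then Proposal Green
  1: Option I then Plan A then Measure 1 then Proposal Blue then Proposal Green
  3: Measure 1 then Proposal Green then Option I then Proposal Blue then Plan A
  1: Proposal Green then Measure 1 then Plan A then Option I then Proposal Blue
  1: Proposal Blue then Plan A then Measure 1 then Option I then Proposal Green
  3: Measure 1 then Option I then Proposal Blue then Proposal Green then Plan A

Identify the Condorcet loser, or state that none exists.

Plan A

Head-to-head results (17 council members):
Option I vs Measure 1: 1 for Option I, 16 for Measure 1 — Measure 1 by 16–1.
Option I vs Plan A: Option I, 10–7.
Option I vs Proposal Green: Option I preferred on 3+2+1+1+3 = 10 ballots; Option I wins 10–7.
Option I vs Proposal Blue: Proposal Blue wins 9–8.
Measure 1 vs Plan A: Measure 1 is ranked higher on 3+2+3+1+3 = 12 ballots, Plan A on 5. Measure 1 wins 12–5.
Measure 1 vs Proposal Green: Measure 1 preferred on 3+2+1+3+1+3 = 13 ballots; Measure 1 wins 13–4.
Measure 1 vs Proposal Blue: Measure 1 wins 11–6.
Plan A vs Proposal Green: 4 to 13, Proposal Green.
Plan A vs Proposal Blue: Proposal Blue, 15–2.
Proposal Green vs Proposal Blue: Proposal Blue wins 10–7.
Plan A loses to every other option — it is the Condorcet loser.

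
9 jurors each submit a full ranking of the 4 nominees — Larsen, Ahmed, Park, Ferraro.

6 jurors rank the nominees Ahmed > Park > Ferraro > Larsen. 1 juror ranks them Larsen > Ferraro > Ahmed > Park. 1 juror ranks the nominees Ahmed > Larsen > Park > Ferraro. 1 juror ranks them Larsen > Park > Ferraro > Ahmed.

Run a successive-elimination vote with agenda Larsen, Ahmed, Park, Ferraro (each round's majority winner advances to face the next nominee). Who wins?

Round 1: Larsen vs Ahmed — 2–7, Ahmed advances.
Round 2: Ahmed vs Park — 8–1, Ahmed advances.
Round 3: Ahmed vs Ferraro — 7–2, Ahmed advances.
The agenda winner is Ahmed.

Ahmed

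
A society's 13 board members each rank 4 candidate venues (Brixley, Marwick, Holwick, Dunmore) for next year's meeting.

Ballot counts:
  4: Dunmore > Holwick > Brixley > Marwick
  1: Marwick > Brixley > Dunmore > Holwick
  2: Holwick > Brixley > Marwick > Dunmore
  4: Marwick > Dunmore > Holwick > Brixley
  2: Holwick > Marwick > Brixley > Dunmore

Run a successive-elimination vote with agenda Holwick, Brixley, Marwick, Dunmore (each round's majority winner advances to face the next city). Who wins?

Dunmore

Round 1: Holwick vs Brixley — 12–1, Holwick advances.
Round 2: Holwick vs Marwick — 8–5, Holwick advances.
Round 3: Holwick vs Dunmore — 4–9, Dunmore advances.
The agenda winner is Dunmore.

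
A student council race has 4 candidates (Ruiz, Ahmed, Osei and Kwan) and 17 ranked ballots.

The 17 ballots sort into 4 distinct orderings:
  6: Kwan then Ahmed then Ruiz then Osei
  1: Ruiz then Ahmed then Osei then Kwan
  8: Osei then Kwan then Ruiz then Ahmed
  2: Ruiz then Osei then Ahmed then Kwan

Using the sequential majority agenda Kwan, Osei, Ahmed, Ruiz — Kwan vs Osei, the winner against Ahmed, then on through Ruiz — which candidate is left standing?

Round 1: Kwan vs Osei — 6–11, Osei advances.
Round 2: Osei vs Ahmed — 10–7, Osei advances.
Round 3: Osei vs Ruiz — 8–9, Ruiz advances.
The agenda winner is Ruiz.

Ruiz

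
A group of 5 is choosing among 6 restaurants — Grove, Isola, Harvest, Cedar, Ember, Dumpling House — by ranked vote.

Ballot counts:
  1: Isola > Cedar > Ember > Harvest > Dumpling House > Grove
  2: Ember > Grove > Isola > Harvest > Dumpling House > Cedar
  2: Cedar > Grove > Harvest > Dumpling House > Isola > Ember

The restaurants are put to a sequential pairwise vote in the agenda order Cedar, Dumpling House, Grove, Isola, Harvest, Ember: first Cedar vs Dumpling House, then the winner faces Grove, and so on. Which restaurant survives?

Round 1: Cedar vs Dumpling House — 3–2, Cedar advances.
Round 2: Cedar vs Grove — 3–2, Cedar advances.
Round 3: Cedar vs Isola — 2–3, Isola advances.
Round 4: Isola vs Harvest — 3–2, Isola advances.
Round 5: Isola vs Ember — 3–2, Isola advances.
Isola survives the agenda.

Isola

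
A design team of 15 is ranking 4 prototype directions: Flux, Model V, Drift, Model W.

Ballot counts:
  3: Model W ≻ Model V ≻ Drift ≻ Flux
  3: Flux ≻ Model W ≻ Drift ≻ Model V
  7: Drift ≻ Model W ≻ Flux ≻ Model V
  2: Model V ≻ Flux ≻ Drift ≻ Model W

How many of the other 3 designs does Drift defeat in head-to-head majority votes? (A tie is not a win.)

Drift against each rival (15 engineers):
Drift vs Flux: 10 to 5, Drift.
Drift vs Model V: 10 to 5, Drift.
Drift vs Model W: Drift is ranked higher on 7+2 = 9 ballots, Model W on 6. Drift wins 9–6.
Drift beats Flux, Model V, Model W — 3 pairwise wins.

3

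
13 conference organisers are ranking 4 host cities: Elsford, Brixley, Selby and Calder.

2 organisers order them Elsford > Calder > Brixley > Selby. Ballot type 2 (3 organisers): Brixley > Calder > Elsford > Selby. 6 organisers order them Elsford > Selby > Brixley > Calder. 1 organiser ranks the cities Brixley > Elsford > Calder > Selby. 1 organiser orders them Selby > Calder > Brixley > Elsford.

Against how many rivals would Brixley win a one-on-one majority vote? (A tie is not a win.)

1

Brixley against each rival (13 organisers):
Brixley vs Elsford: Brixley is ranked higher on 3+1+1 = 5 ballots, Elsford on 8. Elsford wins 8–5.
Brixley vs Selby: Brixley preferred on 2+3+1 = 6 ballots; Selby wins 7–6.
Brixley–Calder: Brixley 10–3.
Brixley beats Calder; loses to Elsford, Selby — 1 pairwise win.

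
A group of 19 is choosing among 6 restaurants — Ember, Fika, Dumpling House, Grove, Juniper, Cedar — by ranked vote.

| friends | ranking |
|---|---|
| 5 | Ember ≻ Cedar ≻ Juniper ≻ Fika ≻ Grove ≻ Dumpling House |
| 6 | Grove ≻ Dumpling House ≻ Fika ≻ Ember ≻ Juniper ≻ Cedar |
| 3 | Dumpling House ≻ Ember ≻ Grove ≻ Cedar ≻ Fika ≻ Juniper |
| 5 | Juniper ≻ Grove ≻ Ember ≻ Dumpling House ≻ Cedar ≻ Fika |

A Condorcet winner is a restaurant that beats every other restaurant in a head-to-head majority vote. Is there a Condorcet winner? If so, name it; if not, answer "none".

none

Pairwise majorities:
Ember vs Fika: Ember is ranked higher on 5+3+5 = 13 ballots, Fika on 6. Ember wins 13–6.
Ember vs Dumpling House: 10 to 9, Ember.
Ember vs Grove: 5+3 = 8 for Ember, 11 for Grove — Grove by 11–8.
Ember vs Juniper: Ember is ranked higher on 5+6+3 = 14 ballots, Juniper on 5. Ember wins 14–5.
Ember vs Cedar: Ember is ranked higher on 5+6+3+5 = 19 ballots, Cedar on 0. Ember wins 19–0.
Fika vs Dumpling House: Fika is ranked higher on 5 ballots, Dumpling House on 14. Dumpling House wins 14–5.
Fika vs Grove: Fika preferred on 5 ballots; Grove wins 14–5.
Fika vs Juniper: Fika is ranked higher on 6+3 = 9 ballots, Juniper on 10. Juniper wins 10–9.
Fika vs Cedar: 6 to 13, Cedar.
Dumpling House vs Grove: 3 for Dumpling House, 16 for Grove — Grove by 16–3.
Dumpling House vs Juniper: Dumpling House is ranked higher on 6+3 = 9 ballots, Juniper on 10. Juniper wins 10–9.
Dumpling House vs Cedar: 14 to 5, Dumpling House.
Grove vs Juniper: 6+3 = 9 for Grove, 10 for Juniper — Juniper by 10–9.
Grove vs Cedar: 6+3+5 = 14 for Grove, 5 for Cedar — Grove by 14–5.
Juniper vs Cedar: 6+5 = 11 for Juniper, 8 for Cedar — Juniper by 11–8.
Every restaurant loses at least once (Ember loses to Grove; Fika loses to Ember; Dumpling House loses to Ember; Grove loses to Juniper; Juniper loses to Ember; Cedar loses to Ember). The majority relation contains the cycle Ember > Juniper > Grove > Ember, so there is no Condorcet winner.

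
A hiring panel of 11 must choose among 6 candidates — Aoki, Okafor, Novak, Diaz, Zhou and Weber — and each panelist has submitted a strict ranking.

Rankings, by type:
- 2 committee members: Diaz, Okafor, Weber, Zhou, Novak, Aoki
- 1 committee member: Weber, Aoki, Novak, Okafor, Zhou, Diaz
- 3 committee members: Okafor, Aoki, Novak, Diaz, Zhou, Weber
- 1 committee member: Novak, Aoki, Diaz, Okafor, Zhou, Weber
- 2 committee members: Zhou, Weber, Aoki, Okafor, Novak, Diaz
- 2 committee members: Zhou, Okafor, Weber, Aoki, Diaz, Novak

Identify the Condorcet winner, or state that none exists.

Pairwise majorities:
Aoki vs Okafor: Okafor, 7–4.
Aoki vs Novak: Aoki wins 8–3.
Aoki vs Diaz: Aoki, 9–2.
Aoki vs Zhou: Zhou, 6–5.
Aoki vs Weber: Aoki is ranked higher on 3+1 = 4 ballots, Weber on 7. Weber wins 7–4.
Okafor vs Novak: Okafor wins 9–2.
Okafor vs Diaz: Okafor, 8–3.
Okafor vs Zhou: 2+1+3+1 = 7 for Okafor, 4 for Zhou — Okafor by 7–4.
Okafor vs Weber: 8 to 3, Okafor.
Novak vs Diaz: Novak, 7–4.
Novak vs Zhou: Novak preferred on 1+3+1 = 5 ballots; Zhou wins 6–5.
Novak–Weber: Weber 7–4.
Diaz vs Zhou: Diaz, 6–5.
Diaz vs Weber: Diaz preferred on 2+3+1 = 6 ballots; Diaz wins 6–5.
Zhou vs Weber: 3+1+2+2 = 8 for Zhou, 3 for Weber — Zhou by 8–3.
Okafor wins every pairwise contest, so Okafor is the Condorcet winner.

Okafor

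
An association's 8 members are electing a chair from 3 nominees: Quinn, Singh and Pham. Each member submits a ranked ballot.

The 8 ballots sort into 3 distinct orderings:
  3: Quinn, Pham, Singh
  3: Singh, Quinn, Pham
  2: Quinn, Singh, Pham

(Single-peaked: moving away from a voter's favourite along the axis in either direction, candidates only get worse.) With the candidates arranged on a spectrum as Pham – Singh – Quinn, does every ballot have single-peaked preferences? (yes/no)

no

Axis positions: Pham=1, Singh=2, Quinn=3.
Ballot type 1: ranking walks positions 3-1-2; Pham is ranked above Singh even though Singh lies between Pham and the peak Quinn on the axis — preferences dip and rise again. Not single-peaked.
Ballot type 2 (peak Singh at position 2): ranking walks positions 2-3-1, expanding outward from the peak — single-peaked.
Ballot type 3 (peak Quinn at position 3): ranking walks positions 3-2-1, expanding outward from the peak — single-peaked.
Ballot type 1 violates single-peakedness, so the profile is not single-peaked on this axis.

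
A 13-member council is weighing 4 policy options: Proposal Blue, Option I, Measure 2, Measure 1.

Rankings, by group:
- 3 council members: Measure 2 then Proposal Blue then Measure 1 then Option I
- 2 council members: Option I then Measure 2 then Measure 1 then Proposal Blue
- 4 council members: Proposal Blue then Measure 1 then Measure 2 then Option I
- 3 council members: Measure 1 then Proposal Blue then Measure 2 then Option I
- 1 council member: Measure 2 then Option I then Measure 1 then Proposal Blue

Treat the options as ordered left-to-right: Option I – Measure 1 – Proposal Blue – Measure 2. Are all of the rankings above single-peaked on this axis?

Axis positions: Option I=1, Measure 1=2, Proposal Blue=3, Measure 2=4.
Group 1 (peak Measure 2 at position 4): ranking walks positions 4-3-2-1, expanding outward from the peak — single-peaked.
Group 2: ranking walks positions 1-4-2-3; Measure 2 is ranked above Measure 1 even though Measure 1 lies between Measure 2 and the peak Option I on the axis — preferences dip and rise again. Not single-peaked.
Group 3 (peak Proposal Blue at position 3): ranking walks positions 3-2-4-1, expanding outward from the peak — single-peaked.
Group 4 (peak Measure 1 at position 2): ranking walks positions 2-3-4-1, expanding outward from the peak — single-peaked.
Group 5: ranking walks positions 4-1-2-3; Option I is ranked above Proposal Blue even though Proposal Blue lies between Option I and the peak Measure 2 on the axis — preferences dip and rise again. Not single-peaked.
Group 2 violates single-peakedness, so the profile is not single-peaked on this axis.

no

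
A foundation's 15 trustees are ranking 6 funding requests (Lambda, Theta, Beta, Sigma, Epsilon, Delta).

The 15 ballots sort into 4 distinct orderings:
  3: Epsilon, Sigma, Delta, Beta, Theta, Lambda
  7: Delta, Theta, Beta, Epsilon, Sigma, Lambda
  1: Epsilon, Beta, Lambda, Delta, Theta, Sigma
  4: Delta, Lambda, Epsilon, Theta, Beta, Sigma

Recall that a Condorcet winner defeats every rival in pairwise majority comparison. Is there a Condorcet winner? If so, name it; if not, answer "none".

Check each pair by majority over 15 ballots:
Lambda vs Theta: Lambda preferred on 1+4 = 5 ballots; Theta wins 10–5.
Lambda vs Beta: Beta wins 11–4.
Lambda vs Sigma: 1+4 = 5 for Lambda, 10 for Sigma — Sigma by 10–5.
Lambda–Epsilon: Epsilon 11–4.
Lambda vs Delta: Delta wins 14–1.
Theta vs Beta: Theta, 11–4.
Theta vs Sigma: Theta preferred on 7+1+4 = 12 ballots; Theta wins 12–3.
Theta vs Epsilon: Epsilon wins 8–7.
Theta vs Delta: Theta preferred on 0 ballots; Delta wins 15–0.
Beta vs Sigma: Beta wins 12–3.
Beta vs Epsilon: Epsilon wins 8–7.
Beta vs Delta: Delta, 14–1.
Sigma vs Epsilon: Epsilon wins 15–0.
Sigma vs Delta: Sigma preferred on 3 ballots; Delta wins 12–3.
Epsilon vs Delta: Delta wins 11–4.
Delta defeats every rival head-to-head and is the Condorcet winner.

Delta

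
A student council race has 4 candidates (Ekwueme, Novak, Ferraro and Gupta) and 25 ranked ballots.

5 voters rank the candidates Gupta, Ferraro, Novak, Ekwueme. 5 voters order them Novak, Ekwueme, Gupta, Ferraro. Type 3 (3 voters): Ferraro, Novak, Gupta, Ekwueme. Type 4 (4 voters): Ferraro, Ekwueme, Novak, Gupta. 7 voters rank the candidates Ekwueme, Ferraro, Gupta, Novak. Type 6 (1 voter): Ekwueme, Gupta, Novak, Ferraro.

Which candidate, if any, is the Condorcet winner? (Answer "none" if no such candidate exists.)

none

Pairwise majorities:
Ekwueme vs Novak: 12 to 13, Novak.
Ekwueme vs Ferraro: Ekwueme wins 13–12.
Ekwueme–Gupta: Ekwueme 17–8.
Novak vs Ferraro: Novak is ranked higher on 5+1 = 6 ballots, Ferraro on 19. Ferraro wins 19–6.
Novak vs Gupta: Gupta, 13–12.
Ferraro vs Gupta: Ferraro wins 14–11.
Every candidate loses at least once (Ekwueme loses to Novak; Novak loses to Ferraro; Ferraro loses to Ekwueme; Gupta loses to Ekwueme). The majority relation contains the cycle Ekwueme beats Ferraro beats Novak beats Ekwueme, so there is no Condorcet winner.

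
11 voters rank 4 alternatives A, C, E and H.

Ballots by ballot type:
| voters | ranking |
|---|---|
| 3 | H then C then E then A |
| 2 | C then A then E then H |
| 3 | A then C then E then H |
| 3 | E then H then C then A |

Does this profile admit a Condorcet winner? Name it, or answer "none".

none

Check each pair by majority over 11 ballots:
A vs C: 3 for A, 8 for C — C by 8–3.
A vs E: 5 to 6, E.
A vs H: 2+3 = 5 for A, 6 for H — H by 6–5.
C vs E: 8 to 3, C.
C vs H: C preferred on 2+3 = 5 ballots; H wins 6–5.
E vs H: E is ranked higher on 2+3+3 = 8 ballots, H on 3. E wins 8–3.
No alternative is unbeaten: A loses to C; C loses to H; E loses to C; H loses to E. In particular C beats E beats H beats C is a majority cycle — no Condorcet winner exists.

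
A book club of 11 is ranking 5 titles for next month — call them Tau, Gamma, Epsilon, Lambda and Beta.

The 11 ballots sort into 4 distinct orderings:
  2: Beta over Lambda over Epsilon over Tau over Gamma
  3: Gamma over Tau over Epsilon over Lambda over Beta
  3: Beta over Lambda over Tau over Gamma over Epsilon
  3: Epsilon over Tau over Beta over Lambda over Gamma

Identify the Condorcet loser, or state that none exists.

Head-to-head results (11 members):
Tau vs Gamma: 2+3+3 = 8 for Tau, 3 for Gamma — Tau by 8–3.
Tau vs Epsilon: Tau preferred on 3+3 = 6 ballots; Tau wins 6–5.
Tau vs Lambda: 3+3 = 6 for Tau, 5 for Lambda — Tau by 6–5.
Tau–Beta: Tau 6–5.
Gamma vs Epsilon: 3+3 = 6 for Gamma, 5 for Epsilon — Gamma by 6–5.
Gamma vs Lambda: Gamma preferred on 3 ballots; Lambda wins 8–3.
Gamma vs Beta: Beta wins 8–3.
Epsilon vs Lambda: Epsilon wins 6–5.
Epsilon vs Beta: Epsilon is ranked higher on 3+3 = 6 ballots, Beta on 5. Epsilon wins 6–5.
Lambda vs Beta: Lambda is ranked higher on 3 ballots, Beta on 8. Beta wins 8–3.
Each book has at least one pairwise win (Tau beats Gamma; Gamma beats Epsilon; Epsilon beats Lambda; Lambda beats Gamma; Beta beats Gamma) — no Condorcet loser.

none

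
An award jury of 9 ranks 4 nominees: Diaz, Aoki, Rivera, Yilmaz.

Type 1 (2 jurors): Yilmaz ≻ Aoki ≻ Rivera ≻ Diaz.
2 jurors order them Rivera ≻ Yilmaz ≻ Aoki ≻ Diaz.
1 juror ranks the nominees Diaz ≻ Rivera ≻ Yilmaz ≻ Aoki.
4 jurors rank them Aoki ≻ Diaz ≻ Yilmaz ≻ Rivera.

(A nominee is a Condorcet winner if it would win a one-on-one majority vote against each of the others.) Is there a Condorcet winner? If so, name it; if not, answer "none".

Head-to-head results (9 jurors):
Diaz vs Aoki: Diaz is ranked higher on 1 ballot, Aoki on 8. Aoki wins 8–1.
Diaz vs Rivera: Diaz wins 5–4.
Diaz vs Yilmaz: Diaz, 5–4.
Aoki vs Rivera: Aoki, 6–3.
Aoki vs Yilmaz: 4 for Aoki, 5 for Yilmaz — Yilmaz by 5–4.
Rivera vs Yilmaz: Yilmaz wins 6–3.
Each nominee drops at least one matchup (Diaz loses to Aoki; Aoki loses to Yilmaz; Rivera loses to Diaz; Yilmaz loses to Diaz); the cycle Diaz → Yilmaz → Aoki → Diaz rules out a Condorcet winner.

none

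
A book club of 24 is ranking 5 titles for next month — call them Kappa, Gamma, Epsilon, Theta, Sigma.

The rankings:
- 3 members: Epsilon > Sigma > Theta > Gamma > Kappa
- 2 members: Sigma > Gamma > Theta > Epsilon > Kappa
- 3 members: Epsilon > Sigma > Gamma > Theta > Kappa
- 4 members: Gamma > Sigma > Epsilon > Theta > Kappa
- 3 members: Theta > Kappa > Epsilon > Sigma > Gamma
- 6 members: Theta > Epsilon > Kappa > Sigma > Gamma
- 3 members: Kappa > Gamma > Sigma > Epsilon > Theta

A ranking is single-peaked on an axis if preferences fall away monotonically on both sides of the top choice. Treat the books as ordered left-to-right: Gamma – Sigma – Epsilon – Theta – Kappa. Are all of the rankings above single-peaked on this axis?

Axis positions: Gamma=1, Sigma=2, Epsilon=3, Theta=4, Kappa=5.
Type 1 (peak Epsilon at position 3): ranking walks positions 3-2-4-1-5, expanding outward from the peak — single-peaked.
Type 2: ranking walks positions 2-1-4-3-5; Theta is ranked above Epsilon even though Epsilon lies between Theta and the peak Sigma on the axis — preferences dip and rise again. Not single-peaked.
Type 3 (peak Epsilon at position 3): ranking walks positions 3-2-1-4-5, expanding outward from the peak — single-peaked.
Type 4 (peak Gamma at position 1): ranking walks positions 1-2-3-4-5, expanding outward from the peak — single-peaked.
Type 5 (peak Theta at position 4): ranking walks positions 4-5-3-2-1, expanding outward from the peak — single-peaked.
Type 6 (peak Theta at position 4): ranking walks positions 4-3-5-2-1, expanding outward from the peak — single-peaked.
Type 7: ranking walks positions 5-1-2-3-4; Gamma is ranked above Theta even though Theta lies between Gamma and the peak Kappa on the axis — preferences dip and rise again. Not single-peaked.
Type 2 violates single-peakedness, so the profile is not single-peaked on this axis.

no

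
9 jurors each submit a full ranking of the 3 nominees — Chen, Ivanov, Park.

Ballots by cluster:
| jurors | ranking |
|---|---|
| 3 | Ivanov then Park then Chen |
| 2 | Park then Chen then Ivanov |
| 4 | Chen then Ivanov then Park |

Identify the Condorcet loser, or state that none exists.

Head-to-head results (9 jurors):
Chen vs Ivanov: Chen is ranked higher on 2+4 = 6 ballots, Ivanov on 3. Chen wins 6–3.
Chen vs Park: Park, 5–4.
Ivanov vs Park: Ivanov is ranked higher on 3+4 = 7 ballots, Park on 2. Ivanov wins 7–2.
Each nominee has at least one pairwise win (Chen beats Ivanov; Ivanov beats Park; Park beats Chen) — no Condorcet loser.

none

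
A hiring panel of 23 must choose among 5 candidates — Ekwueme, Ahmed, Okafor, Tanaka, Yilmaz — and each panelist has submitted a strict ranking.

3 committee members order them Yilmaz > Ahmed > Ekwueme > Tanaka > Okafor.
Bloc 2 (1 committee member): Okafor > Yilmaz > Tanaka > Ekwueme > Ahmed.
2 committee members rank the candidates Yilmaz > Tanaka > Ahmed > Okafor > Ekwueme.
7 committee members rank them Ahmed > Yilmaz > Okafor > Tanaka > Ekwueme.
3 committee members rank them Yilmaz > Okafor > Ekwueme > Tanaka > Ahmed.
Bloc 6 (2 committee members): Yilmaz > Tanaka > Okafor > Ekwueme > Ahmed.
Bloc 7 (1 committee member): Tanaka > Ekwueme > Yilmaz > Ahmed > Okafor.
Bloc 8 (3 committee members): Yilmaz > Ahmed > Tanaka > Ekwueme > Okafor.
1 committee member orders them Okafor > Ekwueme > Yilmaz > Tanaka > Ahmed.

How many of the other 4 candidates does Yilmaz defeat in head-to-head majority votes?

Yilmaz against each rival (23 committee members):
Yilmaz vs Ekwueme: 21 to 2, Yilmaz.
Yilmaz vs Ahmed: 16 to 7, Yilmaz.
Yilmaz vs Okafor: 21 for Yilmaz, 2 for Okafor — Yilmaz by 21–2.
Yilmaz vs Tanaka: Yilmaz is ranked higher on 22 ballots, Tanaka on 1. Yilmaz wins 22–1.
Yilmaz beats Ekwueme, Ahmed, Okafor, Tanaka — 4 pairwise wins.

4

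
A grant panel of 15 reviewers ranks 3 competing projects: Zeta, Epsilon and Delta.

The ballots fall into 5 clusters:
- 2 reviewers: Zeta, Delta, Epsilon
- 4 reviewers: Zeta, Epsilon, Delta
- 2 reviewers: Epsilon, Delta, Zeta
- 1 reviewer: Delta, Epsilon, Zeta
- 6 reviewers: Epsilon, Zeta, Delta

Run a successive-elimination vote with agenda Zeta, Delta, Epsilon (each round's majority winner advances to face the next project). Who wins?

Epsilon

Round 1: Zeta vs Delta — 12–3, Zeta advances.
Round 2: Zeta vs Epsilon — 6–9, Epsilon advances.
The agenda winner is Epsilon.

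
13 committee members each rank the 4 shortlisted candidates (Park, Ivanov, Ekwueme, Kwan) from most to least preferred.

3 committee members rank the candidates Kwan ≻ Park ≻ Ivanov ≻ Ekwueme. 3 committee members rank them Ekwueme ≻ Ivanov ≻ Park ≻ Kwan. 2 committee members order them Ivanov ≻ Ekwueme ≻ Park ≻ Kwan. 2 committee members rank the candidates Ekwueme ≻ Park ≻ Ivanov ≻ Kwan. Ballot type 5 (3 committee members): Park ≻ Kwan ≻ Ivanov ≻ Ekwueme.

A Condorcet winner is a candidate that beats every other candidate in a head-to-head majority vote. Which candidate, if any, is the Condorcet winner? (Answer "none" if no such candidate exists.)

Pairwise majorities:
Park vs Ivanov: 8 to 5, Park.
Park vs Ekwueme: 6 to 7, Ekwueme.
Park vs Kwan: Park preferred on 3+2+2+3 = 10 ballots; Park wins 10–3.
Ivanov vs Ekwueme: 3+2+3 = 8 for Ivanov, 5 for Ekwueme — Ivanov by 8–5.
Ivanov vs Kwan: 7 to 6, Ivanov.
Ekwueme vs Kwan: Ekwueme preferred on 3+2+2 = 7 ballots; Ekwueme wins 7–6.
Each candidate drops at least one matchup (Park loses to Ekwueme; Ivanov loses to Park; Ekwueme loses to Ivanov; Kwan loses to Park); the cycle Park > Ivanov > Ekwueme > Park rules out a Condorcet winner.

none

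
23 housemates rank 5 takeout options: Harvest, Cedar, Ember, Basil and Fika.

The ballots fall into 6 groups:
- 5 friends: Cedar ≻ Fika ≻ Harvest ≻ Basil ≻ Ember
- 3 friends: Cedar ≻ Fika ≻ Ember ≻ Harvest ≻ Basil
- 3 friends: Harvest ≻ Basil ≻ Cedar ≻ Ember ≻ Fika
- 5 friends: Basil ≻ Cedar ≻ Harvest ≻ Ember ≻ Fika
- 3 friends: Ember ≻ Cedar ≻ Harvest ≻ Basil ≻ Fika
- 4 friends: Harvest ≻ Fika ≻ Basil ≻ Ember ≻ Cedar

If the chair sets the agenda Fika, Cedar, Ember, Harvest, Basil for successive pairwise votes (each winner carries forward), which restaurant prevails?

Round 1: Fika vs Cedar — 4–19, Cedar advances.
Round 2: Cedar vs Ember — 16–7, Cedar advances.
Round 3: Cedar vs Harvest — 16–7, Cedar advances.
Round 4: Cedar vs Basil — 11–12, Basil advances.
Basil survives the agenda.

Basil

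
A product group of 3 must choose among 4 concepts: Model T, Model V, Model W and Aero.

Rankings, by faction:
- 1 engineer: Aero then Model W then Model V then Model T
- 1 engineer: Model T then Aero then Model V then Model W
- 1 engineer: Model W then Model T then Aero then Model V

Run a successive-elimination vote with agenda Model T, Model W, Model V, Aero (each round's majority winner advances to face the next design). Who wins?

Aero

Round 1: Model T vs Model W — 1–2, Model W advances.
Round 2: Model W vs Model V — 2–1, Model W advances.
Round 3: Model W vs Aero — 1–2, Aero advances.
Aero survives the agenda.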